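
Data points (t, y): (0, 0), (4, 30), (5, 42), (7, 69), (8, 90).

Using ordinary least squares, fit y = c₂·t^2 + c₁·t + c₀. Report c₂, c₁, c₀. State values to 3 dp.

Entries of MᵀM: Σt^2·t^2 = 7378, Σt^2·t = 1044, Σt^2 = 154, Σt·t = 154, Σt = 24, Σ1 = 5.
And Σt^2·y = 10671, Σt·y = 1533, Σy = 231.
Solving the 3×3 system (Gaussian elimination) gives c₂ = 21711/23318, c₁ = 84381/23318, c₀ = 1782/11659.

c₂ = 0.931, c₁ = 3.619, c₀ = 0.153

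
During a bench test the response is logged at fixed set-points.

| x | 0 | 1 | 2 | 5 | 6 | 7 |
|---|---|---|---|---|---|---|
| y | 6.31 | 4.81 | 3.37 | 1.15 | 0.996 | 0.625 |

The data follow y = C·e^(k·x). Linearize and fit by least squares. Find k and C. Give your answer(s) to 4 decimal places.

Taking logs, ln y = k·x + ln C, so regress ln y on x.
Σx = 21.0000, Σ(x)² = 115.0000, Σln y = 4.2935, Σx·ln y = 1.3853.
Equations: 115.0000·k + 21.0000·ln C = 1.3853;  21.0000·k + 6·ln C = 4.2935.
Solving (det = 249.0000): k = -0.32872, ln C = 1.86611, so C = exp(1.86611) = 6.46311.

k = -0.3287, C = 6.4631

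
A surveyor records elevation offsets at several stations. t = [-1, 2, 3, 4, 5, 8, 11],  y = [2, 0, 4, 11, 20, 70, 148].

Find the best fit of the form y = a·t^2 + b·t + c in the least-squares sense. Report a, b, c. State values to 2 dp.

Compute the Gram sums: Σt^2·t^2 = 19716, Σt^2·t = 2066, Σt^2 = 240, Σt·t = 240, Σt = 32, Σ1 = 7.
Right-hand side: Σt^2·y = 23102, Σt·y = 2342, Σy = 255.
Inverting the 3×3 Gram matrix, [a, b, c]ᵀ = [51501/34463, -99865/34463, -53785/34463]ᵀ.

a = 1.49, b = -2.90, c = -1.56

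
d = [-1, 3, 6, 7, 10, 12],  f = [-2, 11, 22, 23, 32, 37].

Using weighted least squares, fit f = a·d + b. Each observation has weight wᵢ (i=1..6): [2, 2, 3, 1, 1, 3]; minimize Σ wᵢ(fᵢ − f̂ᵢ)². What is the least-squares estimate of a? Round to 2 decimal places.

Forming AᵀWA = [[709, 75]; [75, 12]] and AᵀWf = [2279, 250]ᵀ gives AᵀWA·[a, b]ᵀ = AᵀWf.
Δ = 709·12 − 75² = 2883.
a = (2279·12 − 75·250)/2883 = 2866/961; b = (709·250 − 75·2279)/2883 = 6325/2883.

a = 2.98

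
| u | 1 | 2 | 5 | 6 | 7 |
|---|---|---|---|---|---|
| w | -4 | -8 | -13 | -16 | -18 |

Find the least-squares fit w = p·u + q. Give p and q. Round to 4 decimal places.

p = -2.2090, q = -2.5224

The normal system XᵀX·[p, q]ᵀ = Xᵀw is [[115, 21]; [21, 5]]·[p, q]ᵀ = [-307, -59]ᵀ.
Δ = 115·5 − 21² = 134.
p = ((-307)·5 − 21·(-59))/134 = -148/67; q = (115·(-59) − 21·(-307))/134 = -169/67.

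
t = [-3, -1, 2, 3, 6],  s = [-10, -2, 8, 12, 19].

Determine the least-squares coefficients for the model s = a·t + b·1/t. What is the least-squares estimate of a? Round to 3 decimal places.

a = 3.378

From the data, Σt·t = 59, Σt·1/t = 5, Σ1/t·1/t = 3/2.
And Σt·s = 198, Σ1/t·s = 33/2.
det = 59·(3/2) − 5² = 127/2.
a = (198·(3/2) − 5·(33/2))/(127/2) = 429/127; b = (59·(33/2) − 5·198)/(127/2) = -33/127.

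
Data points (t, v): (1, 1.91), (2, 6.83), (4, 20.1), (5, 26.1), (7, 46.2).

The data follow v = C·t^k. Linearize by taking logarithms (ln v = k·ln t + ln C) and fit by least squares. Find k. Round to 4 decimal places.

k = 1.6173

Taking logs, ln v = k·ln t + ln C, so regress ln v on ln t.
Over the data: Σln t = 5.6348, Σ(ln t)² = 8.7791, Σln v = 12.6641, Σln t·ln v = 18.2002.
Normal system: [[8.7791, 5.6348]; [5.6348, 5]]·[k, ln C]ᵀ = [18.2002, 12.6641]ᵀ.
Solving (det = 12.1448): k = 1.61728, ln C = 0.71021.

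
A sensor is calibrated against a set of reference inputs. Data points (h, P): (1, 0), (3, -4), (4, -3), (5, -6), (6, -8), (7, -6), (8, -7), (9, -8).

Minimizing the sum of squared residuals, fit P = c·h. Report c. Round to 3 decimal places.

c = -0.968

With design matrix M, MᵀM = [[281]] and MᵀP = [-272]ᵀ.
Hence c = -272 / 281 ≈ -0.967972.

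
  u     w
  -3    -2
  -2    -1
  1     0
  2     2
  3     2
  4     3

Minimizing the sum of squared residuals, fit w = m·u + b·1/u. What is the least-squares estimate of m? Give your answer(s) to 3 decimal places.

m = 0.786

The normal system AᵀA·[m, b]ᵀ = Aᵀw is [[43, 6]; [6, 257/144]]·[m, b]ᵀ = [30, 43/12]ᵀ.
det = 43·(257/144) − 6² = 5867/144.
m = (30·(257/144) − 6·(43/12))/(5867/144) = 4614/5867; b = (43·(43/12) − 6·30)/(5867/144) = -3732/5867.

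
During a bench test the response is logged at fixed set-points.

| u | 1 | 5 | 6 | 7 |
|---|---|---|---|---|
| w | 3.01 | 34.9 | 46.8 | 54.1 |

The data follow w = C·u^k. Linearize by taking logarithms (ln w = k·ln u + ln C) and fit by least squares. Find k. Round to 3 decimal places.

With ln wᵢ as the transformed response and ln uᵢ as the regressor:
Σln u = 5.3471, Σ(ln u)² = 9.5873, Σln w = 12.4911, Σln u·ln w = 20.3742.
Equations: 9.5873·k + 5.3471·ln C = 20.3742;  5.3471·k + 4·ln C = 12.4911.
Δ = 9.5873·4 − (5.3471)² = 9.7575; k = (20.3742·4 − 5.3471·12.4911)/9.7575 = 1.50709, ln C = (9.5873·12.4911 − 5.3471·20.3742)/9.7575 = 1.10815.

k = 1.507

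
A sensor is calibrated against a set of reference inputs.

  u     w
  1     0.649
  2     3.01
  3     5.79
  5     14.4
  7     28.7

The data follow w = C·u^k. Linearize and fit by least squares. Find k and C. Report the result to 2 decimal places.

Linearized form: ln w = k·ln u + ln C. From the 5 transformed points,
Σln u = 5.3471, Σ(ln u)² = 8.0643, Σln w = 8.4499, Σln u·ln w = 13.5181.
Normal system: [[8.0643, 5.3471]; [5.3471, 5]]·[k, ln C]ᵀ = [13.5181, 8.4499]ᵀ.
Solving (det = 11.7297): k = 1.91036, ln C = -0.35300, so C = exp(-0.35300) = 0.70258.

k = 1.91, C = 0.70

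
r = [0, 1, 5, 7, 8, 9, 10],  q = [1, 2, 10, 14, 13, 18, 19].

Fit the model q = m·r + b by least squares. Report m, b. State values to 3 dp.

Sums needed: Σr·r = 320, Σr = 40, Σ1 = 7.
Right-hand side: Σr·q = 606, Σq = 77.
Normal equations: [[320, 40]; [40, 7]]·[m, b]ᵀ = [606, 77]ᵀ.
Eliminating b: 7·(row 1) − 40·(row 2) gives 640·m = 7·606 − 40·77 = 1162, so m = 581/320.
Then b = (77 − 40·(581/320))/7 = 5/8.

m = 1.816, b = 0.625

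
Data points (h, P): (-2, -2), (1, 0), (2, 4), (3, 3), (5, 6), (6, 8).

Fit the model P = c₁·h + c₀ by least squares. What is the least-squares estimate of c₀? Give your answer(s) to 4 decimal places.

The normal system MᵀM·[c₁, c₀]ᵀ = MᵀP is [[79, 15]; [15, 6]]·[c₁, c₀]ᵀ = [99, 19]ᵀ.
det = 79·6 − 15² = 249.
c₁ = (99·6 − 15·19)/249 = 103/83; c₀ = (79·19 − 15·99)/249 = 16/249.

c₀ = 0.0643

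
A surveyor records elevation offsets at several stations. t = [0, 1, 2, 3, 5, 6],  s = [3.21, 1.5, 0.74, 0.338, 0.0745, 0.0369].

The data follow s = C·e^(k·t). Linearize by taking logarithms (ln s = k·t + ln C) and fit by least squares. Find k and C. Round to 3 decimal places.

With ln sᵢ as the transformed response and tᵢ as the regressor:
XᵀX = [[75.0000, 17.0000]; [17.0000, 6]], rhs = [-36.2329, -5.7106]ᵀ  (here Σt = 17.0000, Σ(t)² = 75.0000, Σln s = -5.7106, Σt·ln s = -36.2329).
Δ = 75.0000·6 − (17.0000)² = 161.0000; k = (-36.2329·6 − 17.0000·-5.7106)/161.0000 = -0.74731, ln C = (75.0000·-5.7106 − 17.0000·-36.2329)/161.0000 = 1.16563, so C = exp(1.16563) = 3.20794.

k = -0.747, C = 3.208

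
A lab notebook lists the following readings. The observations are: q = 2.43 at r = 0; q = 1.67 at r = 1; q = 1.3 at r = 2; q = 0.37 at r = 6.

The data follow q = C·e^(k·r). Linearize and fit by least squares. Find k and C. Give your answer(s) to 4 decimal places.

Taking logs, ln q = k·r + ln C, so regress ln q on r.
Σr = 9.0000, Σ(r)² = 41.0000, Σln q = 0.6688, Σr·ln q = -4.9280.
Equations: 41.0000·k + 9.0000·ln C = -4.9280;  9.0000·k + 4·ln C = 0.6688.
Δ = 41.0000·4 − (9.0000)² = 83.0000; k = (-4.9280·4 − 9.0000·0.6688)/83.0000 = -0.31002, ln C = (41.0000·0.6688 − 9.0000·-4.9280)/83.0000 = 0.86474, so C = exp(0.86474) = 2.37439.

k = -0.3100, C = 2.3744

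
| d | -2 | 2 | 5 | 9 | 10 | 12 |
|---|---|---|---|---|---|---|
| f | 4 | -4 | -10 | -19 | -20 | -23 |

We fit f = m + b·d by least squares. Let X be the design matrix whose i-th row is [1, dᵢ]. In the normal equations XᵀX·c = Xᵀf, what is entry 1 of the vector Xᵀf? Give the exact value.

-72

Entry 1 ↔ basis 1, so (Xᵀf)_{1} = Σᵢ fᵢ = (1)·(4) + (1)·(-4) + (1)·(-10) + (1)·(-19) + (1)·(-20) + (1)·(-23) = -72.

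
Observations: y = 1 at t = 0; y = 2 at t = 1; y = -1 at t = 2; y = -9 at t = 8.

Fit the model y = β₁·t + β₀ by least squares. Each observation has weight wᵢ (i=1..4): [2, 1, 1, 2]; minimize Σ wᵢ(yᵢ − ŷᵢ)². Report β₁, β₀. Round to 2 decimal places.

The normal equations are: 133·β₁ + 19·β₀ = -144;  19·β₁ + 6·β₀ = -15.
(Σwᵢ·t·t = 133, Σwᵢ·t = 19, Σwᵢ·1 = 6, Σwᵢ·t·y = -144, Σwᵢ·y = -15.)
Δ = 133·6 − 19² = 437.
β₁ = ((-144)·6 − 19·(-15))/437 = -579/437; β₀ = (133·(-15) − 19·(-144))/437 = 39/23.

β₁ = -1.32, β₀ = 1.70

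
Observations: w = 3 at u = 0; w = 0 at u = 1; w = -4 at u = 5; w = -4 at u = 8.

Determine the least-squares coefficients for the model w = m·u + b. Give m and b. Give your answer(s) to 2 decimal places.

m = -0.84, b = 1.70

XᵀX·[m, b]ᵀ = Xᵀw reads: 90·m + 14·b = -52;  14·m + 4·b = -5.
Δ = 90·4 − 14² = 164.
m = ((-52)·4 − 14·(-5))/164 = -69/82; b = (90·(-5) − 14·(-52))/164 = 139/82.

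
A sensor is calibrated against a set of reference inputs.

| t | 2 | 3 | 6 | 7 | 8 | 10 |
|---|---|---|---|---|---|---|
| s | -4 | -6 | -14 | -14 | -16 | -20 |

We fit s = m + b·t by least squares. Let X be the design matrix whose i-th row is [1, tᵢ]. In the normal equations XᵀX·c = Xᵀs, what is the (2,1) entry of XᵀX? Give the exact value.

Row 2 ↔ basis t, column 1 ↔ basis 1, so (XᵀX)_{2,1} = Σᵢ t = (2)·(1) + (3)·(1) + (6)·(1) + (7)·(1) + (8)·(1) + (10)·(1) = 36.

36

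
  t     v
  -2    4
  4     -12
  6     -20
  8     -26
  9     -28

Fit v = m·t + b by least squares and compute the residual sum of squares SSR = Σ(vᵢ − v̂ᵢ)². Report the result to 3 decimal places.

SSR = 3.147

Sums needed: Σt·t = 201, Σt = 25, Σ1 = 5.
Moment sums: Σt·v = -636, Σv = -82.
det = 201·5 − 25² = 380.
m = ((-636)·5 − 25·(-82))/380 = -113/38; b = (201·(-82) − 25·(-636))/380 = -291/190.
Residuals: -79/190, 271/190, -119/190, -129/190, 28/95; SSR = 299/95.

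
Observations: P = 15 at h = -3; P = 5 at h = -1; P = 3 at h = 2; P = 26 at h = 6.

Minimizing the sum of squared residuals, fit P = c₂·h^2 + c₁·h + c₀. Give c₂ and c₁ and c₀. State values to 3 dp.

c₂ = 0.902, c₁ = -1.492, c₀ = 2.472

With design matrix M, MᵀM = [[1394, 196, 50]; [196, 50, 4]; [50, 4, 4]] and MᵀP = [1088, 112, 49]ᵀ.
Row-reducing yields c₂ = 4225/4686, c₁ = -3496/2343, c₀ = 351/142.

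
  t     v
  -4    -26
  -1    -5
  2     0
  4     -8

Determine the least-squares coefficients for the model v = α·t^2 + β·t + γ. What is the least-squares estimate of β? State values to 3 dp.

β = 2.301

Compute the Gram sums: Σt^2·t^2 = 529, Σt^2·t = 7, Σt^2 = 37, Σt·t = 37, Σt = 1, Σ1 = 4.
For Aᵀv: Σt^2·v = -549, Σt·v = 77, Σv = -39.
Normal equations: [[529, 7, 37]; [7, 37, 1]; [37, 1, 4]]·[α, β, γ]ᵀ = [-549, 77, -39]ᵀ.
Inverting the 3×3 Gram matrix, [α, β, γ]ᵀ = [-249/254, 1753/762, -479/381]ᵀ.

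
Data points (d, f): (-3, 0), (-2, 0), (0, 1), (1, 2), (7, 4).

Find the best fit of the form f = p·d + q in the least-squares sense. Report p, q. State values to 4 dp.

p = 0.4216, q = 1.1471

MᵀM·[p, q]ᵀ = Mᵀf reads: 63·p + 3·q = 30;  3·p + 5·q = 7.
(Σd·d = 63, Σd = 3, Σ1 = 5, Σd·f = 30, Σf = 7.)
Eliminating q: 5·(row 1) − 3·(row 2) gives 306·p = 5·30 − 3·7 = 129, so p = 43/102.
Then q = (7 − 3·(43/102))/5 = 39/34.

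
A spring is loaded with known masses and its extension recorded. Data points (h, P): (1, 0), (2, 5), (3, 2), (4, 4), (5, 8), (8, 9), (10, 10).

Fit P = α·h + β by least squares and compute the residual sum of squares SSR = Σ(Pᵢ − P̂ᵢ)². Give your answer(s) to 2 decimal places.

SSR = 17.40

Entries of MᵀM: Σh·h = 219, Σh = 33, Σ1 = 7.
For MᵀP: Σh·P = 244, ΣP = 38.
Normal equations: [[219, 33]; [33, 7]]·[α, β]ᵀ = [244, 38]ᵀ.
Δ = 219·7 − 33² = 444.
α = (244·7 − 33·38)/444 = 227/222; β = (219·38 − 33·244)/444 = 45/74.
Residuals: -181/111, 521/222, -62/37, -155/222, 253/111, 47/222, -5/6; SSR = 1931/111.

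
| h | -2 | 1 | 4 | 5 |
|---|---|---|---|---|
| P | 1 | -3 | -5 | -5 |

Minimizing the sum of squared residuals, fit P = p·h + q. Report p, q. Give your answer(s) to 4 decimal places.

Forming XᵀX = [[46, 8]; [8, 4]] and XᵀP = [-50, -12]ᵀ gives XᵀX·[p, q]ᵀ = XᵀP.
det = 46·4 − 8² = 120.
p = ((-50)·4 − 8·(-12))/120 = -13/15; q = (46·(-12) − 8·(-50))/120 = -19/15.

p = -0.8667, q = -1.2667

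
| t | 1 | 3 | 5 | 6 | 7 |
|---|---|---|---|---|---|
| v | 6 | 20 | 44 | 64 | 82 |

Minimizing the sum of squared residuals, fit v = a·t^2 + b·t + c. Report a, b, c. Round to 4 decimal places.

From the data, Σt^2·t^2 = 4404, Σt^2·t = 712, Σt^2 = 120, Σt·t = 120, Σt = 22, Σ1 = 5.
Moment sums: Σt^2·v = 7608, Σt·v = 1244, Σv = 216.
So MᵀM·[a, b, c]ᵀ = Mᵀv: [[4404, 712, 120]; [712, 120, 22]; [120, 22, 5]]·[a, b, c]ᵀ = [7608, 1244, 216]ᵀ.
Inverting the 3×3 Gram matrix, [a, b, c]ᵀ = [692/469, 447/469, 1686/469]ᵀ.

a = 1.4755, b = 0.9531, c = 3.5949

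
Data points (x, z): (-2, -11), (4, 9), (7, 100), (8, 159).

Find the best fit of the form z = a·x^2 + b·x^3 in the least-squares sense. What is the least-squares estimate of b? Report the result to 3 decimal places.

b = 0.484

With design matrix M, MᵀM = [[6769, 50567]; [50567, 383953]] and Mᵀz = [15176, 116372]ᵀ.
det = 6769·383953 − 50567² = 41956368.
a = (15176·383953 − 50567·116372)/41956368 = -14428049/10489092; b = (6769·116372 − 50567·15176)/41956368 = 5079319/10489092.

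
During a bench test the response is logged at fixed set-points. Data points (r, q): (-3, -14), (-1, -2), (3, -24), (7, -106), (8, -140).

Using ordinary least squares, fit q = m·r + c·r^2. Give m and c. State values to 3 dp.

m = -1.376, c = -2.000

Compute the Gram sums: Σr·r = 132, Σr·r^2 = 854, Σr^2·r^2 = 6660.
Moment sums: Σr·q = -1890, Σr^2·q = -14498.
So XᵀX·[m, c]ᵀ = Xᵀq: [[132, 854]; [854, 6660]]·[m, c]ᵀ = [-1890, -14498]ᵀ.
det = 132·6660 − 854² = 149804.
m = ((-1890)·6660 − 854·(-14498))/149804 = -3031/2203; c = (132·(-14498) − 854·(-1890))/149804 = -4407/2203.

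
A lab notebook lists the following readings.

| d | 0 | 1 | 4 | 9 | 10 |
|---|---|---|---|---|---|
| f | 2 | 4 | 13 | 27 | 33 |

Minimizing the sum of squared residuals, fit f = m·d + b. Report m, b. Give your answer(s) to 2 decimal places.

XᵀX·[m, b]ᵀ = Xᵀf reads: 198·m + 24·b = 629;  24·m + 5·b = 79.
Determinant 198·5 − 24² = 414.
m = (629·5 − 24·79)/414 = 1249/414; b = (198·79 − 24·629)/414 = 91/69.

m = 3.02, b = 1.32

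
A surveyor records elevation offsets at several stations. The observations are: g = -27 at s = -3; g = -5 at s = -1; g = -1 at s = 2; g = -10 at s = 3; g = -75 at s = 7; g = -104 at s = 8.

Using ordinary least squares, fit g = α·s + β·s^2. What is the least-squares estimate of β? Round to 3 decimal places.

The normal equations are: 136·α + 862·β = -1303;  862·α + 6676·β = -10673.
(Σs·s = 136, Σs·s^2 = 862, Σs^2·s^2 = 6676, Σs·g = -1303, Σs^2·g = -10673.)
Determinant 136·6676 − 862² = 164892.
α = ((-1303)·6676 − 862·(-10673))/164892 = 35807/11778; β = (136·(-10673) − 862·(-1303))/164892 = -23453/11778.

β = -1.991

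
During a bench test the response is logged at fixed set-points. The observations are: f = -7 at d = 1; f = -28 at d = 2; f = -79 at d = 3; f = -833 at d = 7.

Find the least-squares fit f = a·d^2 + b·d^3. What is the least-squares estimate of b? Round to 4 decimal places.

With design matrix A, AᵀA = [[2499, 17083]; [17083, 118443]] and Aᵀf = [-41647, -288083]ᵀ.
det = 2499·118443 − 17083² = 4160168.
a = ((-41647)·118443 − 17083·(-288083))/4160168 = -2868433/1040042; b = (2499·(-288083) − 17083·(-41647))/4160168 = -2115929/1040042.

b = -2.0345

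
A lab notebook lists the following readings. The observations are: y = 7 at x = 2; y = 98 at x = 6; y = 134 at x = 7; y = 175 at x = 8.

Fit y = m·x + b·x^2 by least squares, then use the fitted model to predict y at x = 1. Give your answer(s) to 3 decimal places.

ŷ = 1.376

Compute the Gram sums: Σx·x = 153, Σx·x^2 = 1079, Σx^2·x^2 = 7809.
For Mᵀy: Σx·y = 2940, Σx^2·y = 21322.
So MᵀM·[m, b]ᵀ = Mᵀy: [[153, 1079]; [1079, 7809]]·[m, b]ᵀ = [2940, 21322]ᵀ.
Determinant 153·7809 − 1079² = 30536.
m = (2940·7809 − 1079·21322)/30536 = -23989/15268; b = (153·21322 − 1079·2940)/30536 = 45003/15268.
At x = 1: ŷ = (-23989/15268)·(1) + (45003/15268)·(1) = 10507/7634.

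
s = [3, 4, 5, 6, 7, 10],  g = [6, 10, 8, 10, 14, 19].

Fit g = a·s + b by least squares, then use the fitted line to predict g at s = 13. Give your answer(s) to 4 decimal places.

ĝ = 23.9892

From the data, Σs·s = 235, Σs = 35, Σ1 = 6.
Right-hand side: Σs·g = 446, Σg = 67.
Normal equations: [[235, 35]; [35, 6]]·[a, b]ᵀ = [446, 67]ᵀ.
Eliminating b: 6·(row 1) − 35·(row 2) gives 185·a = 6·446 − 35·67 = 331, so a = 331/185.
Then b = (67 − 35·(331/185))/6 = 27/37.
At s = 13: ĝ = (331/185)·(13) + (27/37)·(1) = 4438/185.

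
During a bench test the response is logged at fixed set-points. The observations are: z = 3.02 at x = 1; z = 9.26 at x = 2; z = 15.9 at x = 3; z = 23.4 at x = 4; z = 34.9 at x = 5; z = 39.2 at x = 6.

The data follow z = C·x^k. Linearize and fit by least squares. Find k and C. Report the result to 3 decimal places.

k = 1.449, C = 3.177

Linearized form: ln z = k·ln x + ln C. From the 6 transformed points,
Σln x = 6.5793, Σ(ln x)² = 9.4099, Σln z = 16.4712, Σln x·ln z = 21.2434.
Equations: 9.4099·k + 6.5793·ln C = 21.2434;  6.5793·k + 6·ln C = 16.4712.
Solving (det = 13.1729): k = 1.44935, ln C = 1.15592, so C = exp(1.15592) = 3.17695.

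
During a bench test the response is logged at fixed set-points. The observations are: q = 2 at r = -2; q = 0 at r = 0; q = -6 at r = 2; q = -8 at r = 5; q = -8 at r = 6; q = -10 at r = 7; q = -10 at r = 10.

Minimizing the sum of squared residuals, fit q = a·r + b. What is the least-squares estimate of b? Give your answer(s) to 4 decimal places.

b = -1.4124

The normal equations are: 218·a + 28·b = -274;  28·a + 7·b = -40.
(Σr·r = 218, Σr = 28, Σ1 = 7, Σr·q = -274, Σq = -40.)
Eliminating b: 7·(row 1) − 28·(row 2) gives 742·a = 7·(-274) − 28·(-40) = -798, so a = -57/53.
Then b = ((-40) − 28·(-57/53))/7 = -524/371.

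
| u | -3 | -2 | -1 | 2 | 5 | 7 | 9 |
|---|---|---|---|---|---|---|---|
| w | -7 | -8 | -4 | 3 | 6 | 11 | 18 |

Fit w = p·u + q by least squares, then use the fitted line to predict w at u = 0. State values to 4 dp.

From the data, Σu·u = 173, Σu = 17, Σ1 = 7.
Moment sums: Σu·w = 316, Σw = 19.
So AᵀA·[p, q]ᵀ = Aᵀw: [[173, 17]; [17, 7]]·[p, q]ᵀ = [316, 19]ᵀ.
det = 173·7 − 17² = 922.
p = (316·7 − 17·19)/922 = 1889/922; q = (173·19 − 17·316)/922 = -2085/922.
At u = 0: ŵ = (1889/922)·(0) + (-2085/922)·(1) = -2085/922.

ŵ = -2.2614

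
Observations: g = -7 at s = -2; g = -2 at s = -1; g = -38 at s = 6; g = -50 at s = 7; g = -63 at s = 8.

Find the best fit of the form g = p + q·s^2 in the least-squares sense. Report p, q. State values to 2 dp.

Forming XᵀX = [[5, 154]; [154, 7810]] and Xᵀg = [-160, -7880]ᵀ gives XᵀX·[p, q]ᵀ = Xᵀg.
det = 5·7810 − 154² = 15334.
p = ((-160)·7810 − 154·(-7880))/15334 = -40/17; q = (5·(-7880) − 154·(-160))/15334 = -180/187.

p = -2.35, q = -0.96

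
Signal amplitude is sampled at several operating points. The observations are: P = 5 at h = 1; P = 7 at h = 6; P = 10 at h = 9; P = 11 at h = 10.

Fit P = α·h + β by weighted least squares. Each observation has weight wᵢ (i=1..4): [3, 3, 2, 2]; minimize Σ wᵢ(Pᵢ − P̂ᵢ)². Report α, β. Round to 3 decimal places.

From the data, Σwᵢ·h·h = 473, Σwᵢ·h = 59, Σwᵢ·1 = 10.
And Σwᵢ·h·P = 541, Σwᵢ·P = 78.
det = 473·10 − 59² = 1249.
α = (541·10 − 59·78)/1249 = 808/1249; β = (473·78 − 59·541)/1249 = 4975/1249.

α = 0.647, β = 3.983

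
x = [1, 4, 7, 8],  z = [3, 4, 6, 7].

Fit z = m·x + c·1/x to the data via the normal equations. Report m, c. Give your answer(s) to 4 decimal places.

Normal-equation sums: Σx·x = 130, Σx·1/x = 4, Σ1/x·1/x = 3445/3136.
Right-hand side: Σx·z = 117, Σ1/x·z = 321/56.
MᵀM·[m, c]ᵀ = Mᵀz becomes [[130, 4]; [4, 3445/3136]]·[m, c]ᵀ = [117, 321/56]ᵀ.
Eliminating c: (3445/3136)·(row 1) − 4·(row 2) gives (198837/1568)·m = (3445/3136)·117 − 4·(321/56) = 331161/3136, so m = 110387/132558.
Then c = ((321/56) − 4·(110387/132558))/(3445/3136) = 144872/66279.

m = 0.8327, c = 2.1858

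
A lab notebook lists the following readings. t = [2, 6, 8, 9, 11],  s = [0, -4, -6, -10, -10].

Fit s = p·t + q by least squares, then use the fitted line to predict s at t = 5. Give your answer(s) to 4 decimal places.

ŝ = -3.3675

The normal equations are: 306·p + 36·q = -272;  36·p + 5·q = -30.
det = 306·5 − 36² = 234.
p = ((-272)·5 − 36·(-30))/234 = -140/117; q = (306·(-30) − 36·(-272))/234 = 34/13.
At t = 5: ŝ = (-140/117)·(5) + (34/13)·(1) = -394/117.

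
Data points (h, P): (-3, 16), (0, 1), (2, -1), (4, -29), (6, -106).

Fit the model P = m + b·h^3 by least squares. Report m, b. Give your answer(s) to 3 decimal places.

m = 2.327, b = -0.501

With design matrix X, XᵀX = [[5, 261]; [261, 51545]] and XᵀP = [-119, -25192]ᵀ.
det = 5·51545 − 261² = 189604.
m = ((-119)·51545 − 261·(-25192))/189604 = 441257/189604; b = (5·(-25192) − 261·(-119))/189604 = -94901/189604.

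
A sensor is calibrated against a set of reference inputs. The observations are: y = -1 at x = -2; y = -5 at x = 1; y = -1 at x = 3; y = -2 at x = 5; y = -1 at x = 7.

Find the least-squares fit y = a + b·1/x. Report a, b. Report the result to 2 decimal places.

Forming AᵀA = [[5, 247/210]; [247/210, 62689/44100]] and Aᵀy = [-10, -1129/210]ᵀ gives AᵀA·[a, b]ᵀ = Aᵀy.
Determinant 5·(62689/44100) − (247/210)² = 63109/11025.
a = ((-10)·(62689/44100) − (247/210)·(-1129/210))/(63109/11025) = -348027/252436; b = (5·(-1129/210) − (247/210)·(-10))/(63109/11025) = -333375/126218.

a = -1.38, b = -2.64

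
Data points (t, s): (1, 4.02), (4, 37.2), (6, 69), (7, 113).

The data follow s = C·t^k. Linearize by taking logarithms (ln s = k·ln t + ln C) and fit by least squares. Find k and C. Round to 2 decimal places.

k = 1.66, C = 3.93

Taking logs, ln s = k·ln t + ln C, so regress ln s on ln t.
Σln t = 5.1240, Σ(ln t)² = 8.9188, Σln s = 13.9691, Σln t·ln s = 21.7988.
Equations: 8.9188·k + 5.1240·ln C = 21.7988;  5.1240·k + 4·ln C = 13.9691.
Solving (det = 9.4201): k = 1.65797, ln C = 1.36843, so C = exp(1.36843) = 3.92916.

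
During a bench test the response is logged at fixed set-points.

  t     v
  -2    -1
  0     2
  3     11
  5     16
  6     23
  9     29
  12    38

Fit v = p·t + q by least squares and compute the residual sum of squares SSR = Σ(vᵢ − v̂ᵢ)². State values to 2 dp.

Sums needed: Σt·t = 299, Σt = 33, Σ1 = 7.
Moment sums: Σt·v = 970, Σv = 118.
Δ = 299·7 − 33² = 1004.
p = (970·7 − 33·118)/1004 = 724/251; q = (299·118 − 33·970)/1004 = 818/251.
Residuals: 379/251, -316/251, -229/251, -422/251, 611/251, -55/251, 32/251; SSR = 3392/251.

SSR = 13.51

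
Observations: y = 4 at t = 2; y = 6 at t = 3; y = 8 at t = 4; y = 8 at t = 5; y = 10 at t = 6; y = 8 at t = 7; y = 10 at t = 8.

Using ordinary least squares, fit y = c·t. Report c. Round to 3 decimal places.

c = 1.448

With design matrix X, XᵀX = [[203]] and Xᵀy = [294]ᵀ.
c = 294/203 = 1.44828.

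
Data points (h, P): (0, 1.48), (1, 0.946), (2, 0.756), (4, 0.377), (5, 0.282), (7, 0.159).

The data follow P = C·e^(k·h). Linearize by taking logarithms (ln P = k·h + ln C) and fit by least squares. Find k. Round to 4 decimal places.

k = -0.3151

Taking logs, ln P = k·h + ln C, so regress ln P on h.
AᵀA = [[95.0000, 19.0000]; [19.0000, 6]], rhs = [-23.7182, -4.0234]ᵀ  (here Σh = 19.0000, Σ(h)² = 95.0000, Σln P = -4.0234, Σh·ln P = -23.7182).
Slope k = (n·Σh·ln P − Σh·Σln P)/(n·Σ(h)² − (Σh)²) = (6·-23.7182 − 19.0000·-4.0234)/209.0000 = -0.31514; ln C = (Σln P − k·Σh)/n = 0.32738.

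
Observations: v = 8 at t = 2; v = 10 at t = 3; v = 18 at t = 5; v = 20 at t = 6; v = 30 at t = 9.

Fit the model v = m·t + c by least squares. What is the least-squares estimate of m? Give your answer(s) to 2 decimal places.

m = 3.20

AᵀA·[m, c]ᵀ = Aᵀv reads: 155·m + 25·c = 526;  25·m + 5·c = 86.
Δ = 155·5 − 25² = 150.
m = (526·5 − 25·86)/150 = 16/5; c = (155·86 − 25·526)/150 = 6/5.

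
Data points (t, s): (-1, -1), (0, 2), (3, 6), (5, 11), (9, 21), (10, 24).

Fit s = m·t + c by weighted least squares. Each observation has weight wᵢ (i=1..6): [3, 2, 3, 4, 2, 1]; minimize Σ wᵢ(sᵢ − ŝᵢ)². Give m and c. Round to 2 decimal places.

m = 2.18, c = 0.76

Compute the Gram sums: Σwᵢ·t·t = 392, Σwᵢ·t = 54, Σwᵢ·1 = 15.
Right-hand side: Σwᵢ·t·s = 895, Σwᵢ·s = 129.
AᵀWA·[m, c]ᵀ = AᵀWs becomes [[392, 54]; [54, 15]]·[m, c]ᵀ = [895, 129]ᵀ.
Δ = 392·15 − 54² = 2964.
m = (895·15 − 54·129)/2964 = 2153/988; c = (392·129 − 54·895)/2964 = 373/494.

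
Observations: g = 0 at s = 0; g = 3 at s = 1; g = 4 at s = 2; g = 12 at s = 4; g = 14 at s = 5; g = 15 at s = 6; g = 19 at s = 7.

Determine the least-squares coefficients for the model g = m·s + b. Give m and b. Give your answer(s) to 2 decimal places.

m = 2.70, b = -0.08

From the data, Σs·s = 131, Σs = 25, Σ1 = 7.
Moment sums: Σs·g = 352, Σg = 67.
XᵀX·[m, b]ᵀ = Xᵀg becomes [[131, 25]; [25, 7]]·[m, b]ᵀ = [352, 67]ᵀ.
det = 131·7 − 25² = 292.
m = (352·7 − 25·67)/292 = 789/292; b = (131·67 − 25·352)/292 = -23/292.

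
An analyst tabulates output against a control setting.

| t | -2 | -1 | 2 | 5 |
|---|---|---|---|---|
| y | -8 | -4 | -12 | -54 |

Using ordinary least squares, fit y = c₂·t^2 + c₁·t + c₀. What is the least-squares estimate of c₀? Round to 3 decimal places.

c₀ = -2.800

The normal system AᵀA·[c₂, c₁, c₀]ᵀ = Aᵀy is [[658, 124, 34]; [124, 34, 4]; [34, 4, 4]]·[c₂, c₁, c₀]ᵀ = [-1434, -274, -78]ᵀ.
Row-reducing yields c₂ = -61/33, c₁ = -163/165, c₀ = -14/5.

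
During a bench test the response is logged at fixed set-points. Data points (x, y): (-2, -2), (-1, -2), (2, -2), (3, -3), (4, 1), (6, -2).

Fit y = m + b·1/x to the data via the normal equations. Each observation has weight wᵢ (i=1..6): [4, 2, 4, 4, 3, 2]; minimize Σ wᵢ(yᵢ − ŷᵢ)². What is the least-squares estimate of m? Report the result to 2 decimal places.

m = -1.74

The normal equations are: 19·m + (5/12)·b = -33;  (5/12)·m + (75/16)·b = 1/12.
Δ = 19·(75/16) − (5/12)² = 800/9.
m = ((-33)·(75/16) − (5/12)·(1/12))/(800/9) = -557/320; b = (19·(1/12) − (5/12)·(-33))/(800/9) = 69/400.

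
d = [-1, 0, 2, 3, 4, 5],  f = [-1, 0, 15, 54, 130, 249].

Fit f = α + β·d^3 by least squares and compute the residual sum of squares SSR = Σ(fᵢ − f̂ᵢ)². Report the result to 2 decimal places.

SSR = 6.68

Setting ∂/∂α … = 0 gives: 6·α + 223·β = 447;  223·α + 20515·β = 41024.
Determinant 6·20515 − 223² = 73361.
α = (447·20515 − 223·41024)/73361 = 21853/73361; β = (6·41024 − 223·447)/73361 = 146463/73361.
Residuals: 51249/73361, -21853/73361, -93142/73361, -14860/73361, 141445/73361, -62839/73361; SSR = 490120/73361.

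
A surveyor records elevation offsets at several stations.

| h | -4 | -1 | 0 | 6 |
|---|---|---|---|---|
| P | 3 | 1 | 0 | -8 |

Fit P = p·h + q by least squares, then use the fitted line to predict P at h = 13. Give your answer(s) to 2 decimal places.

P̂ = -15.50

Entries of MᵀM: Σh·h = 53, Σh = 1, Σ1 = 4.
And Σh·P = -61, ΣP = -4.
Normal equations: [[53, 1]; [1, 4]]·[p, q]ᵀ = [-61, -4]ᵀ.
Δ = 53·4 − 1² = 211.
p = ((-61)·4 − 1·(-4))/211 = -240/211; q = (53·(-4) − 1·(-61))/211 = -151/211.
At h = 13: P̂ = (-240/211)·(13) + (-151/211)·(1) = -3271/211.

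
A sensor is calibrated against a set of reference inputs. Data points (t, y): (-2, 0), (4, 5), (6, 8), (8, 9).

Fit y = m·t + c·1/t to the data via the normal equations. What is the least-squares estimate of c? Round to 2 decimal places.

c = -4.31

Forming MᵀM = [[120, 4]; [4, 205/576]] and Mᵀy = [140, 89/24]ᵀ gives MᵀM·[m, c]ᵀ = Mᵀy.
Eliminating c: (205/576)·(row 1) − 4·(row 2) gives (641/24)·m = (205/576)·140 − 4·(89/24) = 5039/144, so m = 5039/3846.
Then c = ((89/24) − 4·(5039/3846))/(205/576) = -2760/641.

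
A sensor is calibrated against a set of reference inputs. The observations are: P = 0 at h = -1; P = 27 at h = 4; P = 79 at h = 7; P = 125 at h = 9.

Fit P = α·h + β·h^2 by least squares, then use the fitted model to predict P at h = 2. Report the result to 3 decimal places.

P̂ = 8.272

Sums needed: Σh·h = 147, Σh·h^2 = 1135, Σh^2·h^2 = 9219.
Moment sums: Σh·P = 1786, Σh^2·P = 14428.
Determinant 147·9219 − 1135² = 66968.
α = (1786·9219 − 1135·14428)/66968 = 44677/33484; β = (147·14428 − 1135·1786)/66968 = 46903/33484.
At h = 2: P̂ = (44677/33484)·(2) + (46903/33484)·(4) = 138483/16742.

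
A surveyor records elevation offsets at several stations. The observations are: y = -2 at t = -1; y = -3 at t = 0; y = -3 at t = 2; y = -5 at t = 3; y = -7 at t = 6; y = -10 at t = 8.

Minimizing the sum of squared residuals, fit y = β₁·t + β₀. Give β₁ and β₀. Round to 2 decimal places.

The normal system AᵀA·[β₁, β₀]ᵀ = Aᵀy is [[114, 18]; [18, 6]]·[β₁, β₀]ᵀ = [-141, -30]ᵀ.
Δ = 114·6 − 18² = 360.
β₁ = ((-141)·6 − 18·(-30))/360 = -17/20; β₀ = (114·(-30) − 18·(-141))/360 = -49/20.

β₁ = -0.85, β₀ = -2.45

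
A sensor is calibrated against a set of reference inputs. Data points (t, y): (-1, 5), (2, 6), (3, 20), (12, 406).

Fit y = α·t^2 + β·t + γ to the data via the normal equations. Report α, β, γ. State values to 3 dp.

With design matrix X, XᵀX = [[20834, 1762, 158]; [1762, 158, 16]; [158, 16, 4]] and Xᵀy = [58673, 4939, 437]ᵀ.
Solving the 3×3 system (Gaussian elimination) gives α = 95617/31614, β = -38122/15807, γ = -3011/5269.

α = 3.025, β = -2.412, γ = -0.571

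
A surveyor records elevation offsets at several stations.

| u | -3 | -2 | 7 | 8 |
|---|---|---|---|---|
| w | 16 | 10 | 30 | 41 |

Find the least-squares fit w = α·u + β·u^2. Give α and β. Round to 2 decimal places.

α = -2.58, β = 0.97

Normal-equation sums: Σu·u = 126, Σu·u^2 = 820, Σu^2·u^2 = 6594.
And Σu·w = 470, Σu^2·w = 4278.
Normal equations: [[126, 820]; [820, 6594]]·[α, β]ᵀ = [470, 4278]ᵀ.
det = 126·6594 − 820² = 158444.
α = (470·6594 − 820·4278)/158444 = -102195/39611; β = (126·4278 − 820·470)/158444 = 38407/39611.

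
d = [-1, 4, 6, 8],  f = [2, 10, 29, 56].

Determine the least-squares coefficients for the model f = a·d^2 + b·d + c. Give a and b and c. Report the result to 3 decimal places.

Entries of XᵀX: Σd^2·d^2 = 5649, Σd^2·d = 791, Σd^2 = 117, Σd·d = 117, Σd = 17, Σ1 = 4.
For Xᵀf: Σd^2·f = 4790, Σd·f = 660, Σf = 97.
Solving the 3×3 system (Gaussian elimination) gives a = 14609/13358, b = -21943/13358, c = -5062/6679.

a = 1.094, b = -1.643, c = -0.758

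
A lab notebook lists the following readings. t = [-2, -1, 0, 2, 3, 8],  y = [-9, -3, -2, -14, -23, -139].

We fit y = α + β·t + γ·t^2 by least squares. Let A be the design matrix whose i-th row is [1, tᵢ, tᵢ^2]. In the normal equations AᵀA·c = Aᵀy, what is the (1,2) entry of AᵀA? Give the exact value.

10

Row 1 ↔ basis 1, column 2 ↔ basis t, so (AᵀA)_{1,2} = Σᵢ t = (1)·(-2) + (1)·(-1) + (1)·(0) + (1)·(2) + (1)·(3) + (1)·(8) = 10.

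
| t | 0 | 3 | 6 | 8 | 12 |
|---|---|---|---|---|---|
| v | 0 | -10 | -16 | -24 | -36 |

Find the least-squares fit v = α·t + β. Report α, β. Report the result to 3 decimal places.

α = -2.962, β = -0.019

Compute the Gram sums: Σt·t = 253, Σt = 29, Σ1 = 5.
Right-hand side: Σt·v = -750, Σv = -86.
Determinant 253·5 − 29² = 424.
α = ((-750)·5 − 29·(-86))/424 = -157/53; β = (253·(-86) − 29·(-750))/424 = -1/53.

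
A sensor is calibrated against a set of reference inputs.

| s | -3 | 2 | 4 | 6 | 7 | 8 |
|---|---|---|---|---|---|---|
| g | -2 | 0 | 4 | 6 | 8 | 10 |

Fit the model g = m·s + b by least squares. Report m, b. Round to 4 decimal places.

m = 1.0976, b = -0.0569

With design matrix X, XᵀX = [[178, 24]; [24, 6]] and Xᵀg = [194, 26]ᵀ.
Eliminating b: 6·(row 1) − 24·(row 2) gives 492·m = 6·194 − 24·26 = 540, so m = 45/41.
Then b = (26 − 24·(45/41))/6 = -7/123.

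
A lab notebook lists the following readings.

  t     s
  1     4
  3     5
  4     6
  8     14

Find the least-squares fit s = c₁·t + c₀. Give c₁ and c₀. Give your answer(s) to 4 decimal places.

c₁ = 1.5000, c₀ = 1.2500

Setting ∂/∂c₁ … = 0 gives: 90·c₁ + 16·c₀ = 155;  16·c₁ + 4·c₀ = 29.
(Σt·t = 90, Σt = 16, Σ1 = 4, Σt·s = 155, Σs = 29.)
Determinant 90·4 − 16² = 104.
c₁ = (155·4 − 16·29)/104 = 3/2; c₀ = (90·29 − 16·155)/104 = 5/4.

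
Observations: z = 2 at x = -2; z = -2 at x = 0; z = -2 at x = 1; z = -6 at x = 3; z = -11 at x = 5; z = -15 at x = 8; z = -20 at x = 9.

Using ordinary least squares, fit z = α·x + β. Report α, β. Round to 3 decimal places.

α = -1.906, β = -1.180

Compute the Gram sums: Σx·x = 184, Σx = 24, Σ1 = 7.
For Mᵀz: Σx·z = -379, Σz = -54.
So MᵀM·[α, β]ᵀ = Mᵀz: [[184, 24]; [24, 7]]·[α, β]ᵀ = [-379, -54]ᵀ.
det = 184·7 − 24² = 712.
α = ((-379)·7 − 24·(-54))/712 = -1357/712; β = (184·(-54) − 24·(-379))/712 = -105/89.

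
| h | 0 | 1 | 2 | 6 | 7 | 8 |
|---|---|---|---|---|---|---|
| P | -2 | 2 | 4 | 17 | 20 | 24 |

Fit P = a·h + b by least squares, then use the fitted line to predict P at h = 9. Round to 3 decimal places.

Forming XᵀX = [[154, 24]; [24, 6]] and XᵀP = [444, 65]ᵀ gives XᵀX·[a, b]ᵀ = XᵀP.
det = 154·6 − 24² = 348.
a = (444·6 − 24·65)/348 = 92/29; b = (154·65 − 24·444)/348 = -323/174.
At h = 9: P̂ = (92/29)·(9) + (-323/174)·(1) = 4645/174.

P̂ = 26.695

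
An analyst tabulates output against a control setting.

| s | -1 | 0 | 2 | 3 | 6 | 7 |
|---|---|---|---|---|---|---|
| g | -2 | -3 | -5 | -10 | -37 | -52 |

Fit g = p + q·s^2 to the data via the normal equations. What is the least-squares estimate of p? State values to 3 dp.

The normal equations are: 6·p + 99·q = -109;  99·p + 3795·q = -3992.
Δ = 6·3795 − 99² = 12969.
p = ((-109)·3795 − 99·(-3992))/12969 = -559/393; q = (6·(-3992) − 99·(-109))/12969 = -4387/4323.

p = -1.422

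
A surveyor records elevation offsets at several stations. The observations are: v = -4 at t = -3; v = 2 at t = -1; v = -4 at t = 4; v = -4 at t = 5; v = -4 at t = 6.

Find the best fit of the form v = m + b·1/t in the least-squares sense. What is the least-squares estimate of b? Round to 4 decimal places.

The normal system MᵀM·[m, b]ᵀ = Mᵀv is [[5, -43/60]; [-43/60, 4469/3600]]·[m, b]ᵀ = [-14, -47/15]ᵀ.
det = 5·(4469/3600) − (-43/60)² = 427/75.
m = ((-14)·(4469/3600) − (-43/60)·(-47/15))/(427/75) = -11775/3416; b = (5·(-47/15) − (-43/60)·(-14))/(427/75) = -3855/854.

b = -4.5141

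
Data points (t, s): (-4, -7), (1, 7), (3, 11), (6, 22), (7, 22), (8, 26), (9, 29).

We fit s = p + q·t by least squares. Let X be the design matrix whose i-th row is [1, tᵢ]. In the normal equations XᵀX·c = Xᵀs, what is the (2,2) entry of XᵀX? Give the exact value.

Row 2 ↔ basis t, column 2 ↔ basis t, so (XᵀX)_{2,2} = Σᵢ (t)·(t) = (-4)·(-4) + (1)·(1) + (3)·(3) + (6)·(6) + (7)·(7) + (8)·(8) + (9)·(9) = 256.

256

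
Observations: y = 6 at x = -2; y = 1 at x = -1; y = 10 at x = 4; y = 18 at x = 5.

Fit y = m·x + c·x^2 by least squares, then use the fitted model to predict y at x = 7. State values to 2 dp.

Normal-equation sums: Σx·x = 46, Σx·x^2 = 180, Σx^2·x^2 = 898.
Moment sums: Σx·y = 117, Σx^2·y = 635.
Eliminating c: 898·(row 1) − 180·(row 2) gives 8908·m = 898·117 − 180·635 = -9234, so m = -4617/4454.
Then c = (635 − 180·(-4617/4454))/898 = 4075/4454.
At x = 7: ŷ = (-4617/4454)·(7) + (4075/4454)·(49) = 83678/2227.

ŷ = 37.57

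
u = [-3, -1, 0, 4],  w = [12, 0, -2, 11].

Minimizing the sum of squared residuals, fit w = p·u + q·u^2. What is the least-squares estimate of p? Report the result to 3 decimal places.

p = -1.004

Setting ∂/∂p … = 0 gives: 26·p + 36·q = 8;  36·p + 338·q = 284.
(Σu·u = 26, Σu·u^2 = 36, Σu^2·u^2 = 338, Σu·w = 8, Σu^2·w = 284.)
det = 26·338 − 36² = 7492.
p = (8·338 − 36·284)/7492 = -1880/1873; q = (26·284 − 36·8)/7492 = 1774/1873.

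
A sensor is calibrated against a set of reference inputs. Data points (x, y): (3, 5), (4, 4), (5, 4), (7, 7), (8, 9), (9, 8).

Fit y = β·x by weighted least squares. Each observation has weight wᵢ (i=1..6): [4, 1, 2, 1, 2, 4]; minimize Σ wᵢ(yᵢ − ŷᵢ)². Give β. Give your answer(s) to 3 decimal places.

β = 0.990

Compute the Gram sums: Σwᵢ·x·x = 603.
For AᵀWy: Σwᵢ·x·y = 597.
AᵀWA·[β]ᵀ = AᵀWy becomes [[603]]·[β]ᵀ = [597]ᵀ.
β = 597/603 = 0.99005.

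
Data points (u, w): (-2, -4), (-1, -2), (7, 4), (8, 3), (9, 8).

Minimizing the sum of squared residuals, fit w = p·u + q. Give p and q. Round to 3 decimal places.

Setting ∂/∂p … = 0 gives: 199·p + 21·q = 134;  21·p + 5·q = 9.
Determinant 199·5 − 21² = 554.
p = (134·5 − 21·9)/554 = 481/554; q = (199·9 − 21·134)/554 = -1023/554.

p = 0.868, q = -1.847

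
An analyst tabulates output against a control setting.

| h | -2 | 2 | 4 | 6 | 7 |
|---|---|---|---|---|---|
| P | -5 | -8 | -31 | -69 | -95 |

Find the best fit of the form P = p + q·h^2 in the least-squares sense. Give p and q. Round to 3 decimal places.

p = 1.119, q = -1.960

MᵀM·[p, q]ᵀ = MᵀP reads: 5·p + 109·q = -208;  109·p + 3985·q = -7687.
Δ = 5·3985 − 109² = 8044.
p = ((-208)·3985 − 109·(-7687))/8044 = 9003/8044; q = (5·(-7687) − 109·(-208))/8044 = -15763/8044.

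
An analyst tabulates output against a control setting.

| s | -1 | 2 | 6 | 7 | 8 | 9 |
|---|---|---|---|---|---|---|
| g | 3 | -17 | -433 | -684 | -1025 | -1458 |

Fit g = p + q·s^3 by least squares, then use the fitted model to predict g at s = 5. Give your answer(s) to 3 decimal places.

The normal equations are: 6·p + 1807·q = -3614;  1807·p + 957955·q = -1915961.
Eliminating q: 957955·(row 1) − 1807·(row 2) gives 2482481·p = 957955·(-3614) − 1807·(-1915961) = 92157, so p = 92157/2482481.
Then q = ((-1915961) − 1807·(92157/2482481))/957955 = -4965268/2482481.
At s = 5: ĝ = (92157/2482481)·(1) + (-4965268/2482481)·(125) = -620566343/2482481.

ĝ = -249.978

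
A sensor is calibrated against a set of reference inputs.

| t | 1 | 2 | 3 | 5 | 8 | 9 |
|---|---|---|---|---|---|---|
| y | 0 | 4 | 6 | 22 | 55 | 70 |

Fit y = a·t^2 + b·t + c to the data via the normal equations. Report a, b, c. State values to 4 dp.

Sums needed: Σt^2·t^2 = 11380, Σt^2·t = 1402, Σt^2 = 184, Σt·t = 184, Σt = 28, Σ1 = 6.
And Σt^2·y = 9810, Σt·y = 1206, Σy = 157.
So AᵀA·[a, b, c]ᵀ = Aᵀy: [[11380, 1402, 184]; [1402, 184, 28]; [184, 28, 6]]·[a, b, c]ᵀ = [9810, 1206, 157]ᵀ.
Row-reducing yields a = 6/7, b = 1/7, c = -11/14.

a = 0.8571, b = 0.1429, c = -0.7857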